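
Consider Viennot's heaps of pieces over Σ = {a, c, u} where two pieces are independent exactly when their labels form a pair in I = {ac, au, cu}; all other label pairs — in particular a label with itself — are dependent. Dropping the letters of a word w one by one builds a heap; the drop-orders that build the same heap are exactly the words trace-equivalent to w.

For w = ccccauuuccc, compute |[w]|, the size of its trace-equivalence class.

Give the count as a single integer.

0(c) covers ∅
1(c) covers 0:c
2(c) covers 1:c
3(c) covers 2:c
4(a) covers ∅
5(u) covers ∅
6(u) covers 5:u
7(u) covers 6:u
8(c) covers 3:c
9(c) covers 8:c
10(c) covers 9:c
floor of heap: 0:c, 4:a, 5:u
completions by unplaced set U, small U first (add the entries for U minus each lowest piece of U):
  |U|=1: {4}:1  {7}:1  {10}:1
  |U|=2: {4,7}:2  {4,10}:2  {6,7}:1  {7,10}:2  {9,10}:1
  |U|=3: {4,6,7}:3  {4,7,10}:6  {4,9,10}:3  {5,6,7}:1  {6,7,10}:3  {7,9,10}:3  {8,9,10}:1
  |U|=4: {3,8,9,10}:1  {4,5,6,7}:4  {4,6,7,10}:12  {4,7,9,10}:12  {4,8,9,10}:4  {5,6,7,10}:4  {6,7,9,10}:6  {7,8,9,10}:4
  |U|=5: {2,3,8,9,10}:1  {3,4,8,9,10}:5  {3,7,8,9,10}:5  {4,5,6,7,10}:20  {4,6,7,9,10}:30  {4,7,8,9,10}:20  {5,6,7,9,10}:10  {6,7,8,9,10}:10
  |U|=6: {1,2,3,8,9,10}:1  {2,3,4,8,9,10}:6  {2,3,7,8,9,10}:6  {3,4,7,8,9,10}:30  {3,6,7,8,9,10}:15  {4,5,6,7,9,10}:60  {4,6,7,8,9,10}:60  {5,6,7,8,9,10}:20
  |U|=7: {0,1,2,3,8,9,10}:1  {1,2,3,4,8,9,10}:7  {1,2,3,7,8,9,10}:7  {2,3,4,7,8,9,10}:42  {2,3,6,7,8,9,10}:21  {3,4,6,7,8,9,10}:105  {3,5,6,7,8,9,10}:35  {4,5,6,7,8,9,10}:140
  |U|=8: {0,1,2,3,4,8,9,10}:8  {0,1,2,3,7,8,9,10}:8  {1,2,3,4,7,8,9,10}:56  {1,2,3,6,7,8,9,10}:28  {2,3,4,6,7,8,9,10}:168  {2,3,5,6,7,8,9,10}:56  {3,4,5,6,7,8,9,10}:280
  |U|=9: {0,1,2,3,4,7,8,9,10}:72  {0,1,2,3,6,7,8,9,10}:36  {1,2,3,4,6,7,8,9,10}:252  {1,2,3,5,6,7,8,9,10}:84  {2,3,4,5,6,7,8,9,10}:504
  start at 0(c): 840
  start at 4(a): 120
  start at 5(u): 360
sum over floor = 1320

1320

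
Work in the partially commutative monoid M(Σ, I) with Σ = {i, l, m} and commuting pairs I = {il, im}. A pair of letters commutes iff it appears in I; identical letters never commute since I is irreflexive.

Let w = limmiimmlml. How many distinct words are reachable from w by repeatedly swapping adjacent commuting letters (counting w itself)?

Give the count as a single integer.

0(l) covers ∅
1(i) covers ∅
2(m) covers 0:l
3(m) covers 2:m
4(i) covers 1:i
5(i) covers 4:i
6(m) covers 3:m
7(m) covers 6:m
8(l) covers 7:m
9(m) covers 8:l
10(l) covers 9:m
floor of heap: 0:l, 1:i
completions by unplaced set U, small U first (add the entries for U minus each lowest piece of U):
  |U|=1: {5}:1  {10}:1
  |U|=2: {4,5}:1  {5,10}:2  {9,10}:1
  |U|=3: {1,4,5}:1  {4,5,10}:3  {5,9,10}:3  {8,9,10}:1
  |U|=4: {1,4,5,10}:4  {4,5,9,10}:6  {5,8,9,10}:4  {7,8,9,10}:1
  |U|=5: {1,4,5,9,10}:10  {4,5,8,9,10}:10  {5,7,8,9,10}:5  {6,7,8,9,10}:1
  |U|=6: {1,4,5,8,9,10}:20  {3,6,7,8,9,10}:1  {4,5,7,8,9,10}:15  {5,6,7,8,9,10}:6
  |U|=7: {1,4,5,7,8,9,10}:35  {2,3,6,7,8,9,10}:1  {3,5,6,7,8,9,10}:7  {4,5,6,7,8,9,10}:21
  |U|=8: {0,2,3,6,7,8,9,10}:1  {1,4,5,6,7,8,9,10}:56  {2,3,5,6,7,8,9,10}:8  {3,4,5,6,7,8,9,10}:28
  |U|=9: {0,2,3,5,6,7,8,9,10}:9  {1,3,4,5,6,7,8,9,10}:84  {2,3,4,5,6,7,8,9,10}:36
  start at 0(l): 120
  start at 1(i): 45
sum over floor = 165

165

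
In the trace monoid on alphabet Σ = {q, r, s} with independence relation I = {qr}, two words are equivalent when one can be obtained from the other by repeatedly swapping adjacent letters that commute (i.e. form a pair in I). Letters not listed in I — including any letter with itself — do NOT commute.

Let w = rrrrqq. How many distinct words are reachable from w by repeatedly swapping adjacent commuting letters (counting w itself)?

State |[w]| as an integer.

15

0(r) covers ∅
1(r) covers 0:r
2(r) covers 1:r
3(r) covers 2:r
4(q) covers ∅
5(q) covers 4:q
floor of heap: 0:r, 4:q
completions by unplaced set U, small U first (add the entries for U minus each lowest piece of U):
  |U|=1: {3}:1  {5}:1
  |U|=2: {2,3}:1  {3,5}:2  {4,5}:1
  |U|=3: {1,2,3}:1  {2,3,5}:3  {3,4,5}:3
  |U|=4: {0,1,2,3}:1  {1,2,3,5}:4  {2,3,4,5}:6
  start at 0(r): 10
  start at 4(q): 5
sum over floor = 15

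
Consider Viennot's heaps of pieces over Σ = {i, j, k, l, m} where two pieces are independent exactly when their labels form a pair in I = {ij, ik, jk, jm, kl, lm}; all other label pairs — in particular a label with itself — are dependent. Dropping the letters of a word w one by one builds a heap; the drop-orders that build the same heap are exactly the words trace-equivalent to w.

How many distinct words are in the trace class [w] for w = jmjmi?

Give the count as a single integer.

0(j) covers ∅
1(m) covers ∅
2(j) covers 0:j
3(m) covers 1:m
4(i) covers 3:m
floor of heap: 0:j, 1:m
completions by unplaced set U, small U first (add the entries for U minus each lowest piece of U):
  |U|=1: {2}:1  {4}:1
  |U|=2: {0,2}:1  {2,4}:2  {3,4}:1
  |U|=3: {0,2,4}:3  {1,3,4}:1  {2,3,4}:3
  start at 0(j): 4
  start at 1(m): 6
sum over floor = 10

10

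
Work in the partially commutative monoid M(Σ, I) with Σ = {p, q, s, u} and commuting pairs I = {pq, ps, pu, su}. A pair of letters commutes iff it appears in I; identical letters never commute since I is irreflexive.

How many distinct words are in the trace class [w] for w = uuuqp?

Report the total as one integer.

#0=u has no predecessor
#1=u depends on [0:u]
#2=u depends on [1:u]
#3=q depends on [2:u]
#4=p has no predecessor
sources: [0:u, 4:p]
N(rest) = Σ N(rest − s) over sources s of rest; N(one piece) = 1:
  size 1 → [3]=1  [4]=1
  size 2 → [2,3]=1  [3,4]=2
  size 3 → [1,2,3]=1  [2,3,4]=3
  first=0(u) contributes 4
  first=4(p) contributes 1
|[w]| = 5

5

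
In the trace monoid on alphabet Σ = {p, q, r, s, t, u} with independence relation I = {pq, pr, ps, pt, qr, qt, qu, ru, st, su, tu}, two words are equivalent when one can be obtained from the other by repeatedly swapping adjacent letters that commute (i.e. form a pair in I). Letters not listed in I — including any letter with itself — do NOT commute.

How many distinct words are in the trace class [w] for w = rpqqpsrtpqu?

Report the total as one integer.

piece 0:r — minimal
piece 1:p — minimal
piece 2:q — minimal
piece 3:q rests on {2:q}
piece 4:p rests on {1:p}
piece 5:s rests on {0:r, 3:q}
piece 6:r rests on {5:s}
piece 7:t rests on {6:r}
piece 8:p rests on {4:p}
piece 9:q rests on {5:s}
piece 10:u rests on {8:p}
minimal pieces: {0:r, 1:p, 2:q}
ways to finish when only these pieces remain (= sum over removing one remaining piece with nothing left below it):
  1 left: {7}→1  {9}→1  {10}→1
  2 left: {6,7}→1  {7,9}→2  {7,10}→2  {8,10}→1  {9,10}→2
  3 left: {4,8,10}→1  {6,7,9}→3  {6,7,10}→3  {7,8,10}→3  {7,9,10}→6  {8,9,10}→3
  4 left: {1,4,8,10}→1  {4,7,8,10}→4  {4,8,9,10}→4  {5,6,7,9}→3  {6,7,8,10}→6  {6,7,9,10}→12  {7,8,9,10}→12
  5 left: {0,5,6,7,9}→3  {1,4,7,8,10}→5  {1,4,8,9,10}→5  {3,5,6,7,9}→3  {4,6,7,8,10}→10  {4,7,8,9,10}→20  {5,6,7,9,10}→15  {6,7,8,9,10}→30
  6 left: {0,3,5,6,7,9}→6  {0,5,6,7,9,10}→18  {1,4,6,7,8,10}→15  {1,4,7,8,9,10}→30  {2,3,5,6,7,9}→3  {3,5,6,7,9,10}→18  {4,6,7,8,9,10}→60  {5,6,7,8,9,10}→45
  7 left: {0,2,3,5,6,7,9}→9  {0,3,5,6,7,9,10}→42  {0,5,6,7,8,9,10}→63  {1,4,6,7,8,9,10}→105  {2,3,5,6,7,9,10}→21  {3,5,6,7,8,9,10}→63  {4,5,6,7,8,9,10}→105
  8 left: {0,2,3,5,6,7,9,10}→72  {0,3,5,6,7,8,9,10}→168  {0,4,5,6,7,8,9,10}→168  {1,4,5,6,7,8,9,10}→210  {2,3,5,6,7,8,9,10}→84  {3,4,5,6,7,8,9,10}→168
  9 left: {0,1,4,5,6,7,8,9,10}→378  {0,2,3,5,6,7,8,9,10}→324  {0,3,4,5,6,7,8,9,10}→504  {1,3,4,5,6,7,8,9,10}→378  {2,3,4,5,6,7,8,9,10}→252
  placing 0:r first → 630 extensions
  placing 1:p first → 1080 extensions
  placing 2:q first → 1260 extensions
total linear extensions = 2970

2970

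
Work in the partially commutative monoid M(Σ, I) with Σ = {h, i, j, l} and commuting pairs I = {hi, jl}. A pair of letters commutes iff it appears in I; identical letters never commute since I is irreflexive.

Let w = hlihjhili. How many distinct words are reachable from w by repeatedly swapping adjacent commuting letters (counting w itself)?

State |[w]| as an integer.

drop 0:h onto floor
drop 1:l onto {0:h}
drop 2:i onto {1:l}
drop 3:h onto {1:l}
drop 4:j onto {2:i, 3:h}
drop 5:h onto {4:j}
drop 6:i onto {4:j}
drop 7:l onto {5:h, 6:i}
drop 8:i onto {7:l}
ground layer = {0:h}
drop-orders for the pieces not yet dropped (sum over which currently-grounded one goes next):
  1 to go: {8} 1
  2 to go: {7,8} 1
  3 to go: {5,7,8} 1  {6,7,8} 1
  4 to go: {5,6,7,8} 2
  5 to go: {4,5,6,7,8} 2
  6 to go: {2,4,5,6,7,8} 2  {3,4,5,6,7,8} 2
  7 to go: {2,3,4,5,6,7,8} 4
  if 0:h drops first: 4 orders

4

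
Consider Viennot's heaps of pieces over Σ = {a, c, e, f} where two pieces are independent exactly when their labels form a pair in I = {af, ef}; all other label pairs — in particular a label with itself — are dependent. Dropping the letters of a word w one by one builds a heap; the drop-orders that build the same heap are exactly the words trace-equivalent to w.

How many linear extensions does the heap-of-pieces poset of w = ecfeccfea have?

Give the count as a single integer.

#0=e has no predecessor
#1=c depends on [0:e]
#2=f depends on [1:c]
#3=e depends on [1:c]
#4=c depends on [2:f, 3:e]
#5=c depends on [4:c]
#6=f depends on [5:c]
#7=e depends on [5:c]
#8=a depends on [7:e]
sources: [0:e]
N(rest) = Σ N(rest − s) over sources s of rest; N(one piece) = 1:
  size 1 → [6]=1  [8]=1
  size 2 → [6,8]=2  [7,8]=1
  size 3 → [6,7,8]=3
  size 4 → [5,6,7,8]=3
  size 5 → [4,5,6,7,8]=3
  size 6 → [2,4,5,6,7,8]=3  [3,4,5,6,7,8]=3
  size 7 → [2,3,4,5,6,7,8]=6
  first=0(e) contributes 6

6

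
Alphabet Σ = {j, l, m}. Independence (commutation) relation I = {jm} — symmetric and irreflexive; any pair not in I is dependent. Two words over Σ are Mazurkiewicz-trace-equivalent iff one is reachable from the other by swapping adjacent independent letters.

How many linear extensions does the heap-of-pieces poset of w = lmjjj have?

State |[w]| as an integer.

4

piece 0:l — minimal
piece 1:m rests on {0:l}
piece 2:j rests on {0:l}
piece 3:j rests on {2:j}
piece 4:j rests on {3:j}
minimal pieces: {0:l}
ways to finish when only these pieces remain (= sum over removing one remaining piece with nothing left below it):
  1 left: {1}→1  {4}→1
  2 left: {1,4}→2  {3,4}→1
  3 left: {1,3,4}→3  {2,3,4}→1
  placing 0:l first → 4 extensions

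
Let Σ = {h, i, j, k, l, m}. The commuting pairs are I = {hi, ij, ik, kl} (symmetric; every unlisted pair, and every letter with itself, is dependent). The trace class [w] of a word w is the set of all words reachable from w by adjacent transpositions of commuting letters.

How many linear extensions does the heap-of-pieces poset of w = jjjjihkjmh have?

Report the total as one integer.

#0=j has no predecessor
#1=j depends on [0:j]
#2=j depends on [1:j]
#3=j depends on [2:j]
#4=i has no predecessor
#5=h depends on [3:j]
#6=k depends on [5:h]
#7=j depends on [6:k]
#8=m depends on [4:i, 7:j]
#9=h depends on [8:m]
sources: [0:j, 4:i]
N(rest) = Σ N(rest − s) over sources s of rest; N(one piece) = 1:
  size 1 → [9]=1
  size 2 → [8,9]=1
  size 3 → [4,8,9]=1  [7,8,9]=1
  size 4 → [4,7,8,9]=2  [6,7,8,9]=1
  size 5 → [4,6,7,8,9]=3  [5,6,7,8,9]=1
  size 6 → [3,5,6,7,8,9]=1  [4,5,6,7,8,9]=4
  size 7 → [2,3,5,6,7,8,9]=1  [3,4,5,6,7,8,9]=5
  size 8 → [1,2,3,5,6,7,8,9]=1  [2,3,4,5,6,7,8,9]=6
  first=0(j) contributes 7
  first=4(i) contributes 1
|[w]| = 8

8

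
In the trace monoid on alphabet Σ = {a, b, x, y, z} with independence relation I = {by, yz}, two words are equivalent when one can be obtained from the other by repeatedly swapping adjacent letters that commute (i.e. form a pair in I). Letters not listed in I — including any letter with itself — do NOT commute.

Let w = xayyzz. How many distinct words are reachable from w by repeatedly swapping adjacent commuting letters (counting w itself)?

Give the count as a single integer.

0(x) covers ∅
1(a) covers 0:x
2(y) covers 1:a
3(y) covers 2:y
4(z) covers 1:a
5(z) covers 4:z
floor of heap: 0:x
completions by unplaced set U, small U first (add the entries for U minus each lowest piece of U):
  |U|=1: {3}:1  {5}:1
  |U|=2: {2,3}:1  {3,5}:2  {4,5}:1
  |U|=3: {2,3,5}:3  {3,4,5}:3
  |U|=4: {2,3,4,5}:6
  start at 0(x): 6

6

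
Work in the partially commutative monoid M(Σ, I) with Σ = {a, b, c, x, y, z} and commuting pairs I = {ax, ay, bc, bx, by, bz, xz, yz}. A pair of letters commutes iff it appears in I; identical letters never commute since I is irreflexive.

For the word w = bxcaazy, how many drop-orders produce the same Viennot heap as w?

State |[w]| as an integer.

0(b) covers ∅
1(x) covers ∅
2(c) covers 1:x
3(a) covers 0:b, 2:c
4(a) covers 3:a
5(z) covers 4:a
6(y) covers 2:c
floor of heap: 0:b, 1:x
completions by unplaced set U, small U first (add the entries for U minus each lowest piece of U):
  |U|=1: {5}:1  {6}:1
  |U|=2: {4,5}:1  {5,6}:2
  |U|=3: {3,4,5}:1  {4,5,6}:3
  |U|=4: {0,3,4,5}:1  {3,4,5,6}:4
  |U|=5: {0,3,4,5,6}:5  {2,3,4,5,6}:4
  start at 0(b): 4
  start at 1(x): 9
sum over floor = 13

13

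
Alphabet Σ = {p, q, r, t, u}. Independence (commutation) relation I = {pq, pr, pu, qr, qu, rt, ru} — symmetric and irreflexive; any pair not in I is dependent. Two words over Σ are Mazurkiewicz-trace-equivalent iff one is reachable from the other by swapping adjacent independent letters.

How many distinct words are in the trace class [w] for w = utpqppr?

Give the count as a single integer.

piece 0:u — minimal
piece 1:t rests on {0:u}
piece 2:p rests on {1:t}
piece 3:q rests on {1:t}
piece 4:p rests on {2:p}
piece 5:p rests on {4:p}
piece 6:r — minimal
minimal pieces: {0:u, 6:r}
ways to finish when only these pieces remain (= sum over removing one remaining piece with nothing left below it):
  1 left: {3}→1  {5}→1  {6}→1
  2 left: {3,5}→2  {3,6}→2  {4,5}→1  {5,6}→2
  3 left: {2,4,5}→1  {3,4,5}→3  {3,5,6}→6  {4,5,6}→3
  4 left: {2,3,4,5}→4  {2,4,5,6}→4  {3,4,5,6}→12
  5 left: {1,2,3,4,5}→4  {2,3,4,5,6}→20
  placing 0:u first → 24 extensions
  placing 6:r first → 4 extensions
total linear extensions = 28

28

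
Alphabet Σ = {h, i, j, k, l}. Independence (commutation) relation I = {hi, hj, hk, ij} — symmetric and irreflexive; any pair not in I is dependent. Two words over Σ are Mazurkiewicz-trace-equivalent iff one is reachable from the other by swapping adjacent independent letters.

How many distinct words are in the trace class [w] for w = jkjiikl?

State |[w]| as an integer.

0(j) covers ∅
1(k) covers 0:j
2(j) covers 1:k
3(i) covers 1:k
4(i) covers 3:i
5(k) covers 2:j, 4:i
6(l) covers 5:k
floor of heap: 0:j
completions by unplaced set U, small U first (add the entries for U minus each lowest piece of U):
  |U|=1: {6}:1
  |U|=2: {5,6}:1
  |U|=3: {2,5,6}:1  {4,5,6}:1
  |U|=4: {2,4,5,6}:2  {3,4,5,6}:1
  |U|=5: {2,3,4,5,6}:3
  start at 0(j): 3

3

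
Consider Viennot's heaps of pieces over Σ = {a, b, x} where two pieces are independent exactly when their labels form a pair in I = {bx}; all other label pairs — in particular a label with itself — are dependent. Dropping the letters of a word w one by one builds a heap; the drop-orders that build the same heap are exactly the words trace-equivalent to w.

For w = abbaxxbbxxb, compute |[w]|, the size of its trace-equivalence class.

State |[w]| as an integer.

0(a) covers ∅
1(b) covers 0:a
2(b) covers 1:b
3(a) covers 2:b
4(x) covers 3:a
5(x) covers 4:x
6(b) covers 3:a
7(b) covers 6:b
8(x) covers 5:x
9(x) covers 8:x
10(b) covers 7:b
floor of heap: 0:a
completions by unplaced set U, small U first (add the entries for U minus each lowest piece of U):
  |U|=1: {9}:1  {10}:1
  |U|=2: {7,10}:1  {8,9}:1  {9,10}:2
  |U|=3: {5,8,9}:1  {6,7,10}:1  {7,9,10}:3  {8,9,10}:3
  |U|=4: {4,5,8,9}:1  {5,8,9,10}:4  {6,7,9,10}:4  {7,8,9,10}:6
  |U|=5: {4,5,8,9,10}:5  {5,7,8,9,10}:10  {6,7,8,9,10}:10
  |U|=6: {4,5,7,8,9,10}:15  {5,6,7,8,9,10}:20
  |U|=7: {4,5,6,7,8,9,10}:35
  |U|=8: {3,4,5,6,7,8,9,10}:35
  |U|=9: {2,3,4,5,6,7,8,9,10}:35
  start at 0(a): 35

35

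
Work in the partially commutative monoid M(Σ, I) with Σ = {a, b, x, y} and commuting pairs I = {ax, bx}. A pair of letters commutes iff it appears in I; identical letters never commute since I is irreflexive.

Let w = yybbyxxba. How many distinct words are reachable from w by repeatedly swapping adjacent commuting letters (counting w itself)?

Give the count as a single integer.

6

0(y) covers ∅
1(y) covers 0:y
2(b) covers 1:y
3(b) covers 2:b
4(y) covers 3:b
5(x) covers 4:y
6(x) covers 5:x
7(b) covers 4:y
8(a) covers 7:b
floor of heap: 0:y
completions by unplaced set U, small U first (add the entries for U minus each lowest piece of U):
  |U|=1: {6}:1  {8}:1
  |U|=2: {5,6}:1  {6,8}:2  {7,8}:1
  |U|=3: {5,6,8}:3  {6,7,8}:3
  |U|=4: {5,6,7,8}:6
  |U|=5: {4,5,6,7,8}:6
  |U|=6: {3,4,5,6,7,8}:6
  |U|=7: {2,3,4,5,6,7,8}:6
  start at 0(y): 6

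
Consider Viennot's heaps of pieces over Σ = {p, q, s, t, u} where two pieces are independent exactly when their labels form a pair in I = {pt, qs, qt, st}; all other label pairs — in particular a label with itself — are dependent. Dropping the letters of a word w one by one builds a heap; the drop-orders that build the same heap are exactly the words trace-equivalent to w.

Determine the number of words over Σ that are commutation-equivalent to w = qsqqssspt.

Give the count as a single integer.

315

0(q) covers ∅
1(s) covers ∅
2(q) covers 0:q
3(q) covers 2:q
4(s) covers 1:s
5(s) covers 4:s
6(s) covers 5:s
7(p) covers 3:q, 6:s
8(t) covers ∅
floor of heap: 0:q, 1:s, 8:t
completions by unplaced set U, small U first (add the entries for U minus each lowest piece of U):
  |U|=1: {7}:1  {8}:1
  |U|=2: {3,7}:1  {6,7}:1  {7,8}:2
  |U|=3: {2,3,7}:1  {3,6,7}:2  {3,7,8}:3  {5,6,7}:1  {6,7,8}:3
  |U|=4: {0,2,3,7}:1  {2,3,6,7}:3  {2,3,7,8}:4  {3,5,6,7}:3  {3,6,7,8}:8  {4,5,6,7}:1  {5,6,7,8}:4
  |U|=5: {0,2,3,6,7}:4  {0,2,3,7,8}:5  {1,4,5,6,7}:1  {2,3,5,6,7}:6  {2,3,6,7,8}:15  {3,4,5,6,7}:4  {3,5,6,7,8}:15  {4,5,6,7,8}:5
  |U|=6: {0,2,3,5,6,7}:10  {0,2,3,6,7,8}:24  {1,3,4,5,6,7}:5  {1,4,5,6,7,8}:6  {2,3,4,5,6,7}:10  {2,3,5,6,7,8}:36  {3,4,5,6,7,8}:24
  |U|=7: {0,2,3,4,5,6,7}:20  {0,2,3,5,6,7,8}:70  {1,2,3,4,5,6,7}:15  {1,3,4,5,6,7,8}:35  {2,3,4,5,6,7,8}:70
  start at 0(q): 120
  start at 1(s): 160
  start at 8(t): 35
sum over floor = 315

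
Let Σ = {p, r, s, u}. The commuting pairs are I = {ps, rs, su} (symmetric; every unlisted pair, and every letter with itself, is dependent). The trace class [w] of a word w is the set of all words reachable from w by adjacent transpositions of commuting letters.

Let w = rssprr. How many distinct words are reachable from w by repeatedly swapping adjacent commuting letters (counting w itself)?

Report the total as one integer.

drop 0:r onto floor
drop 1:s onto floor
drop 2:s onto {1:s}
drop 3:p onto {0:r}
drop 4:r onto {3:p}
drop 5:r onto {4:r}
ground layer = {0:r, 1:s}
drop-orders for the pieces not yet dropped (sum over which currently-grounded one goes next):
  1 to go: {2} 1  {5} 1
  2 to go: {1,2} 1  {2,5} 2  {4,5} 1
  3 to go: {1,2,5} 3  {2,4,5} 3  {3,4,5} 1
  4 to go: {0,3,4,5} 1  {1,2,4,5} 6  {2,3,4,5} 4
  if 0:r drops first: 10 orders
  if 1:s drops first: 5 orders
heap linearizations: 15

15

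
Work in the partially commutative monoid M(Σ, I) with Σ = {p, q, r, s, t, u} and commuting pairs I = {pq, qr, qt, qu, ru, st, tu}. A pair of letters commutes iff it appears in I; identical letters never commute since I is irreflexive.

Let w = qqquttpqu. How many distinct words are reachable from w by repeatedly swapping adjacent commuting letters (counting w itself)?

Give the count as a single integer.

0(q) covers ∅
1(q) covers 0:q
2(q) covers 1:q
3(u) covers ∅
4(t) covers ∅
5(t) covers 4:t
6(p) covers 3:u, 5:t
7(q) covers 2:q
8(u) covers 6:p
floor of heap: 0:q, 3:u, 4:t
completions by unplaced set U, small U first (add the entries for U minus each lowest piece of U):
  |U|=1: {7}:1  {8}:1
  |U|=2: {2,7}:1  {6,8}:1  {7,8}:2
  |U|=3: {1,2,7}:1  {2,7,8}:3  {3,6,8}:1  {5,6,8}:1  {6,7,8}:3
  |U|=4: {0,1,2,7}:1  {1,2,7,8}:4  {2,6,7,8}:6  {3,5,6,8}:2  {3,6,7,8}:4  {4,5,6,8}:1  {5,6,7,8}:4
  |U|=5: {0,1,2,7,8}:5  {1,2,6,7,8}:10  {2,3,6,7,8}:10  {2,5,6,7,8}:10  {3,4,5,6,8}:3  {3,5,6,7,8}:10  {4,5,6,7,8}:5
  |U|=6: {0,1,2,6,7,8}:15  {1,2,3,6,7,8}:20  {1,2,5,6,7,8}:20  {2,3,5,6,7,8}:30  {2,4,5,6,7,8}:15  {3,4,5,6,7,8}:18
  |U|=7: {0,1,2,3,6,7,8}:35  {0,1,2,5,6,7,8}:35  {1,2,3,5,6,7,8}:70  {1,2,4,5,6,7,8}:35  {2,3,4,5,6,7,8}:63
  start at 0(q): 168
  start at 3(u): 70
  start at 4(t): 140
sum over floor = 378

378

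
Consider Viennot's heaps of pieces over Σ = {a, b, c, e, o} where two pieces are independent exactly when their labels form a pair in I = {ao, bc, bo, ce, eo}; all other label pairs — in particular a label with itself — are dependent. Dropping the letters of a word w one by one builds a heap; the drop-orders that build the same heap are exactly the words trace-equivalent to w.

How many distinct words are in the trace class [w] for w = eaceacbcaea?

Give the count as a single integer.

drop 0:e onto floor
drop 1:a onto {0:e}
drop 2:c onto {1:a}
drop 3:e onto {1:a}
drop 4:a onto {2:c, 3:e}
drop 5:c onto {4:a}
drop 6:b onto {4:a}
drop 7:c onto {5:c}
drop 8:a onto {6:b, 7:c}
drop 9:e onto {8:a}
drop 10:a onto {9:e}
ground layer = {0:e}
drop-orders for the pieces not yet dropped (sum over which currently-grounded one goes next):
  1 to go: {10} 1
  2 to go: {9,10} 1
  3 to go: {8,9,10} 1
  4 to go: {6,8,9,10} 1  {7,8,9,10} 1
  5 to go: {5,7,8,9,10} 1  {6,7,8,9,10} 2
  6 to go: {5,6,7,8,9,10} 3
  7 to go: {4,5,6,7,8,9,10} 3
  8 to go: {2,4,5,6,7,8,9,10} 3  {3,4,5,6,7,8,9,10} 3
  9 to go: {2,3,4,5,6,7,8,9,10} 6
  if 0:e drops first: 6 orders

6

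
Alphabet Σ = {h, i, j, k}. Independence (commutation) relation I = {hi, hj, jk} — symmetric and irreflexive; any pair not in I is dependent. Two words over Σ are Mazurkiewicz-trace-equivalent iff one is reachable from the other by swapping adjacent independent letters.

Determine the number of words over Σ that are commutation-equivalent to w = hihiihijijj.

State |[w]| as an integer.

165

#0=h has no predecessor
#1=i has no predecessor
#2=h depends on [0:h]
#3=i depends on [1:i]
#4=i depends on [3:i]
#5=h depends on [2:h]
#6=i depends on [4:i]
#7=j depends on [6:i]
#8=i depends on [7:j]
#9=j depends on [8:i]
#10=j depends on [9:j]
sources: [0:h, 1:i]
N(rest) = Σ N(rest − s) over sources s of rest; N(one piece) = 1:
  size 1 → [5]=1  [10]=1
  size 2 → [2,5]=1  [5,10]=2  [9,10]=1
  size 3 → [0,2,5]=1  [2,5,10]=3  [5,9,10]=3  [8,9,10]=1
  size 4 → [0,2,5,10]=4  [2,5,9,10]=6  [5,8,9,10]=4  [7,8,9,10]=1
  size 5 → [0,2,5,9,10]=10  [2,5,8,9,10]=10  [5,7,8,9,10]=5  [6,7,8,9,10]=1
  size 6 → [0,2,5,8,9,10]=20  [2,5,7,8,9,10]=15  [4,6,7,8,9,10]=1  [5,6,7,8,9,10]=6
  size 7 → [0,2,5,7,8,9,10]=35  [2,5,6,7,8,9,10]=21  [3,4,6,7,8,9,10]=1  [4,5,6,7,8,9,10]=7
  size 8 → [0,2,5,6,7,8,9,10]=56  [1,3,4,6,7,8,9,10]=1  [2,4,5,6,7,8,9,10]=28  [3,4,5,6,7,8,9,10]=8
  size 9 → [0,2,4,5,6,7,8,9,10]=84  [1,3,4,5,6,7,8,9,10]=9  [2,3,4,5,6,7,8,9,10]=36
  first=0(h) contributes 45
  first=1(i) contributes 120
|[w]| = 165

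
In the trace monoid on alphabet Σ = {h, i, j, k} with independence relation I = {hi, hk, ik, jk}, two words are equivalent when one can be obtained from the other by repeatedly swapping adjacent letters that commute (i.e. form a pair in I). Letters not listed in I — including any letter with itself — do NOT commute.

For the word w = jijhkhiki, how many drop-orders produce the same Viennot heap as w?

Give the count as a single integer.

216

0(j) covers ∅
1(i) covers 0:j
2(j) covers 1:i
3(h) covers 2:j
4(k) covers ∅
5(h) covers 3:h
6(i) covers 2:j
7(k) covers 4:k
8(i) covers 6:i
floor of heap: 0:j, 4:k
completions by unplaced set U, small U first (add the entries for U minus each lowest piece of U):
  |U|=1: {5}:1  {7}:1  {8}:1
  |U|=2: {3,5}:1  {4,7}:1  {5,7}:2  {5,8}:2  {6,8}:1  {7,8}:2
  |U|=3: {3,5,7}:3  {3,5,8}:3  {4,5,7}:3  {4,7,8}:3  {5,6,8}:3  {5,7,8}:6  {6,7,8}:3
  |U|=4: {3,4,5,7}:6  {3,5,6,8}:6  {3,5,7,8}:12  {4,5,7,8}:12  {4,6,7,8}:6  {5,6,7,8}:12
  |U|=5: {2,3,5,6,8}:6  {3,4,5,7,8}:30  {3,5,6,7,8}:30  {4,5,6,7,8}:30
  |U|=6: {1,2,3,5,6,8}:6  {2,3,5,6,7,8}:36  {3,4,5,6,7,8}:90
  |U|=7: {0,1,2,3,5,6,8}:6  {1,2,3,5,6,7,8}:42  {2,3,4,5,6,7,8}:126
  start at 0(j): 168
  start at 4(k): 48
sum over floor = 216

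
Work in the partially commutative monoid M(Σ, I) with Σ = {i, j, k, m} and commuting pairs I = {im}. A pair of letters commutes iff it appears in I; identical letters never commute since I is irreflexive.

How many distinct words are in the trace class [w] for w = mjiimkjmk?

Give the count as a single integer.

3

drop 0:m onto floor
drop 1:j onto {0:m}
drop 2:i onto {1:j}
drop 3:i onto {2:i}
drop 4:m onto {1:j}
drop 5:k onto {3:i, 4:m}
drop 6:j onto {5:k}
drop 7:m onto {6:j}
drop 8:k onto {7:m}
ground layer = {0:m}
drop-orders for the pieces not yet dropped (sum over which currently-grounded one goes next):
  1 to go: {8} 1
  2 to go: {7,8} 1
  3 to go: {6,7,8} 1
  4 to go: {5,6,7,8} 1
  5 to go: {3,5,6,7,8} 1  {4,5,6,7,8} 1
  6 to go: {2,3,5,6,7,8} 1  {3,4,5,6,7,8} 2
  7 to go: {2,3,4,5,6,7,8} 3
  if 0:m drops first: 3 orders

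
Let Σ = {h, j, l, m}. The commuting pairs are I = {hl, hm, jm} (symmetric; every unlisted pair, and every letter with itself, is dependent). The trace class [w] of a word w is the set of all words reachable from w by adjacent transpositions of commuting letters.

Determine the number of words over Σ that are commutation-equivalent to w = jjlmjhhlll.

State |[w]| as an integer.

25

piece 0:j — minimal
piece 1:j rests on {0:j}
piece 2:l rests on {1:j}
piece 3:m rests on {2:l}
piece 4:j rests on {2:l}
piece 5:h rests on {4:j}
piece 6:h rests on {5:h}
piece 7:l rests on {3:m, 4:j}
piece 8:l rests on {7:l}
piece 9:l rests on {8:l}
minimal pieces: {0:j}
ways to finish when only these pieces remain (= sum over removing one remaining piece with nothing left below it):
  1 left: {6}→1  {9}→1
  2 left: {5,6}→1  {6,9}→2  {8,9}→1
  3 left: {5,6,9}→3  {6,8,9}→3  {7,8,9}→1
  4 left: {3,7,8,9}→1  {5,6,8,9}→6  {6,7,8,9}→4
  5 left: {3,6,7,8,9}→5  {5,6,7,8,9}→10
  6 left: {3,5,6,7,8,9}→15  {4,5,6,7,8,9}→10
  7 left: {3,4,5,6,7,8,9}→25
  8 left: {2,3,4,5,6,7,8,9}→25
  placing 0:j first → 25 extensions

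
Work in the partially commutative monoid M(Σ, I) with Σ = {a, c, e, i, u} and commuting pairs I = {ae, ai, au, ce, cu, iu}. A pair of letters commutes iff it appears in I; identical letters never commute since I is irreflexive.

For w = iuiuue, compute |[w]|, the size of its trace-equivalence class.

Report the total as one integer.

piece 0:i — minimal
piece 1:u — minimal
piece 2:i rests on {0:i}
piece 3:u rests on {1:u}
piece 4:u rests on {3:u}
piece 5:e rests on {2:i, 4:u}
minimal pieces: {0:i, 1:u}
ways to finish when only these pieces remain (= sum over removing one remaining piece with nothing left below it):
  1 left: {5}→1
  2 left: {2,5}→1  {4,5}→1
  3 left: {0,2,5}→1  {2,4,5}→2  {3,4,5}→1
  4 left: {0,2,4,5}→3  {1,3,4,5}→1  {2,3,4,5}→3
  placing 0:i first → 4 extensions
  placing 1:u first → 6 extensions
total linear extensions = 10

10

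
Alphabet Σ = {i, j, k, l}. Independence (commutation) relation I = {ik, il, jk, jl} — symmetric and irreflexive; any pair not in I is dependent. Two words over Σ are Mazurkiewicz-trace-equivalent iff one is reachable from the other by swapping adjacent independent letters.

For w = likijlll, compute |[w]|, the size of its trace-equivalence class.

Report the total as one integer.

56

0(l) covers ∅
1(i) covers ∅
2(k) covers 0:l
3(i) covers 1:i
4(j) covers 3:i
5(l) covers 2:k
6(l) covers 5:l
7(l) covers 6:l
floor of heap: 0:l, 1:i
completions by unplaced set U, small U first (add the entries for U minus each lowest piece of U):
  |U|=1: {4}:1  {7}:1
  |U|=2: {3,4}:1  {4,7}:2  {6,7}:1
  |U|=3: {1,3,4}:1  {3,4,7}:3  {4,6,7}:3  {5,6,7}:1
  |U|=4: {1,3,4,7}:4  {2,5,6,7}:1  {3,4,6,7}:6  {4,5,6,7}:4
  |U|=5: {0,2,5,6,7}:1  {1,3,4,6,7}:10  {2,4,5,6,7}:5  {3,4,5,6,7}:10
  |U|=6: {0,2,4,5,6,7}:6  {1,3,4,5,6,7}:20  {2,3,4,5,6,7}:15
  start at 0(l): 35
  start at 1(i): 21
sum over floor = 56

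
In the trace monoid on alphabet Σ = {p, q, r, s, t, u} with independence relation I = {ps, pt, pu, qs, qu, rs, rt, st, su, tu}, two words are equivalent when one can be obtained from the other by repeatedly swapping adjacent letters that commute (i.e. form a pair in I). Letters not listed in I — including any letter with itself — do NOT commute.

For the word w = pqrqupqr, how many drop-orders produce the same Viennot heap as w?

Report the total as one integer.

#0=p has no predecessor
#1=q depends on [0:p]
#2=r depends on [1:q]
#3=q depends on [2:r]
#4=u depends on [2:r]
#5=p depends on [3:q]
#6=q depends on [5:p]
#7=r depends on [4:u, 6:q]
sources: [0:p]
N(rest) = Σ N(rest − s) over sources s of rest; N(one piece) = 1:
  size 1 → [7]=1
  size 2 → [4,7]=1  [6,7]=1
  size 3 → [4,6,7]=2  [5,6,7]=1
  size 4 → [3,5,6,7]=1  [4,5,6,7]=3
  size 5 → [3,4,5,6,7]=4
  size 6 → [2,3,4,5,6,7]=4
  first=0(p) contributes 4

4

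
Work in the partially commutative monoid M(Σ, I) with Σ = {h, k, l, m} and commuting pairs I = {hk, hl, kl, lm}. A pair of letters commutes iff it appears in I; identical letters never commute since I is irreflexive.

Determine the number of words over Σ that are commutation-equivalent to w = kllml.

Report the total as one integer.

#0=k has no predecessor
#1=l has no predecessor
#2=l depends on [1:l]
#3=m depends on [0:k]
#4=l depends on [2:l]
sources: [0:k, 1:l]
N(rest) = Σ N(rest − s) over sources s of rest; N(one piece) = 1:
  size 1 → [3]=1  [4]=1
  size 2 → [0,3]=1  [2,4]=1  [3,4]=2
  size 3 → [0,3,4]=3  [1,2,4]=1  [2,3,4]=3
  first=0(k) contributes 4
  first=1(l) contributes 6
|[w]| = 10

10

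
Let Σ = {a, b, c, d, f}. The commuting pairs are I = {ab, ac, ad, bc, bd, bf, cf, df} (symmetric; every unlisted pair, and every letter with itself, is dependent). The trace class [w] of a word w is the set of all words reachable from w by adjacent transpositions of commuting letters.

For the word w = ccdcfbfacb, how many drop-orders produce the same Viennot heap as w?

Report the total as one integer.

piece 0:c — minimal
piece 1:c rests on {0:c}
piece 2:d rests on {1:c}
piece 3:c rests on {2:d}
piece 4:f — minimal
piece 5:b — minimal
piece 6:f rests on {4:f}
piece 7:a rests on {6:f}
piece 8:c rests on {3:c}
piece 9:b rests on {5:b}
minimal pieces: {0:c, 4:f, 5:b}
ways to finish when only these pieces remain (= sum over removing one remaining piece with nothing left below it):
  1 left: {7}→1  {8}→1  {9}→1
  2 left: {3,8}→1  {5,9}→1  {6,7}→1  {7,8}→2  {7,9}→2  {8,9}→2
  3 left: {2,3,8}→1  {3,7,8}→3  {3,8,9}→3  {4,6,7}→1  {5,7,9}→3  {5,8,9}→3  {6,7,8}→3  {6,7,9}→3  {7,8,9}→6
  4 left: {1,2,3,8}→1  {2,3,7,8}→4  {2,3,8,9}→4  {3,5,8,9}→6  {3,6,7,8}→6  {3,7,8,9}→12  {4,6,7,8}→4  {4,6,7,9}→4  {5,6,7,9}→6  {5,7,8,9}→12  {6,7,8,9}→12
  5 left: {0,1,2,3,8}→1  {1,2,3,7,8}→5  {1,2,3,8,9}→5  {2,3,5,8,9}→10  {2,3,6,7,8}→10  {2,3,7,8,9}→20  {3,4,6,7,8}→10  {3,5,7,8,9}→30  {3,6,7,8,9}→30  {4,5,6,7,9}→10  {4,6,7,8,9}→20  {5,6,7,8,9}→30
  6 left: {0,1,2,3,7,8}→6  {0,1,2,3,8,9}→6  {1,2,3,5,8,9}→15  {1,2,3,6,7,8}→15  {1,2,3,7,8,9}→30  {2,3,4,6,7,8}→20  {2,3,5,7,8,9}→60  {2,3,6,7,8,9}→60  {3,4,6,7,8,9}→60  {3,5,6,7,8,9}→90  {4,5,6,7,8,9}→60
  7 left: {0,1,2,3,5,8,9}→21  {0,1,2,3,6,7,8}→21  {0,1,2,3,7,8,9}→42  {1,2,3,4,6,7,8}→35  {1,2,3,5,7,8,9}→105  {1,2,3,6,7,8,9}→105  {2,3,4,6,7,8,9}→140  {2,3,5,6,7,8,9}→210  {3,4,5,6,7,8,9}→210
  8 left: {0,1,2,3,4,6,7,8}→56  {0,1,2,3,5,7,8,9}→168  {0,1,2,3,6,7,8,9}→168  {1,2,3,4,6,7,8,9}→280  {1,2,3,5,6,7,8,9}→420  {2,3,4,5,6,7,8,9}→560
  placing 0:c first → 1260 extensions
  placing 4:f first → 756 extensions
  placing 5:b first → 504 extensions
total linear extensions = 2520

2520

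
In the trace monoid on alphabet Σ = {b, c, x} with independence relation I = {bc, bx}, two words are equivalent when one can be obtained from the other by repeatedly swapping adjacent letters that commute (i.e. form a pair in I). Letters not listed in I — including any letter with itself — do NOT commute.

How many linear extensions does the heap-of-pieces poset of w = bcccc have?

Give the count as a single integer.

5

#0=b has no predecessor
#1=c has no predecessor
#2=c depends on [1:c]
#3=c depends on [2:c]
#4=c depends on [3:c]
sources: [0:b, 1:c]
N(rest) = Σ N(rest − s) over sources s of rest; N(one piece) = 1:
  size 1 → [0]=1  [4]=1
  size 2 → [0,4]=2  [3,4]=1
  size 3 → [0,3,4]=3  [2,3,4]=1
  first=0(b) contributes 1
  first=1(c) contributes 4
|[w]| = 5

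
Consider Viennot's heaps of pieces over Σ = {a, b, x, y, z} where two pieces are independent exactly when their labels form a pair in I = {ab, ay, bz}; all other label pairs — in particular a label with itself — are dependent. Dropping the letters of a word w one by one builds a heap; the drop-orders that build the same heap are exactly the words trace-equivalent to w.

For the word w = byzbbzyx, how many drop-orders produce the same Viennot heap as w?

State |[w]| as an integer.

0(b) covers ∅
1(y) covers 0:b
2(z) covers 1:y
3(b) covers 1:y
4(b) covers 3:b
5(z) covers 2:z
6(y) covers 4:b, 5:z
7(x) covers 6:y
floor of heap: 0:b
completions by unplaced set U, small U first (add the entries for U minus each lowest piece of U):
  |U|=1: {7}:1
  |U|=2: {6,7}:1
  |U|=3: {4,6,7}:1  {5,6,7}:1
  |U|=4: {2,5,6,7}:1  {3,4,6,7}:1  {4,5,6,7}:2
  |U|=5: {2,4,5,6,7}:3  {3,4,5,6,7}:3
  |U|=6: {2,3,4,5,6,7}:6
  start at 0(b): 6

6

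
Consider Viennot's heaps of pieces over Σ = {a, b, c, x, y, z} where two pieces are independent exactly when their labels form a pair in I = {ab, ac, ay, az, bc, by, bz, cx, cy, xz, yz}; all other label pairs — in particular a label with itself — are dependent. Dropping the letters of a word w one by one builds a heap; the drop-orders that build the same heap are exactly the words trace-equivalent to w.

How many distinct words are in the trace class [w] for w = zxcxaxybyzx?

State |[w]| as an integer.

0(z) covers ∅
1(x) covers ∅
2(c) covers 0:z
3(x) covers 1:x
4(a) covers 3:x
5(x) covers 4:a
6(y) covers 5:x
7(b) covers 5:x
8(y) covers 6:y
9(z) covers 2:c
10(x) covers 7:b, 8:y
floor of heap: 0:z, 1:x
completions by unplaced set U, small U first (add the entries for U minus each lowest piece of U):
  |U|=1: {9}:1  {10}:1
  |U|=2: {2,9}:1  {7,10}:1  {8,10}:1  {9,10}:2
  |U|=3: {0,2,9}:1  {2,9,10}:3  {6,8,10}:1  {7,8,10}:2  {7,9,10}:3  {8,9,10}:3
  |U|=4: {0,2,9,10}:4  {2,7,9,10}:6  {2,8,9,10}:6  {6,7,8,10}:3  {6,8,9,10}:4  {7,8,9,10}:8
  |U|=5: {0,2,7,9,10}:10  {0,2,8,9,10}:10  {2,6,8,9,10}:10  {2,7,8,9,10}:20  {5,6,7,8,10}:3  {6,7,8,9,10}:15
  |U|=6: {0,2,6,8,9,10}:20  {0,2,7,8,9,10}:40  {2,6,7,8,9,10}:45  {4,5,6,7,8,10}:3  {5,6,7,8,9,10}:18
  |U|=7: {0,2,6,7,8,9,10}:105  {2,5,6,7,8,9,10}:63  {3,4,5,6,7,8,10}:3  {4,5,6,7,8,9,10}:21
  |U|=8: {0,2,5,6,7,8,9,10}:168  {1,3,4,5,6,7,8,10}:3  {2,4,5,6,7,8,9,10}:84  {3,4,5,6,7,8,9,10}:24
  |U|=9: {0,2,4,5,6,7,8,9,10}:252  {1,3,4,5,6,7,8,9,10}:27  {2,3,4,5,6,7,8,9,10}:108
  start at 0(z): 135
  start at 1(x): 360
sum over floor = 495

495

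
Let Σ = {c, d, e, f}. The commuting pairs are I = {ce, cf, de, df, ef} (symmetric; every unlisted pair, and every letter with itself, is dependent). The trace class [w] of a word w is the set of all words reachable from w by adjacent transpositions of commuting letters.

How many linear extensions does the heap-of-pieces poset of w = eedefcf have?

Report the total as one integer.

210

0(e) covers ∅
1(e) covers 0:e
2(d) covers ∅
3(e) covers 1:e
4(f) covers ∅
5(c) covers 2:d
6(f) covers 4:f
floor of heap: 0:e, 2:d, 4:f
completions by unplaced set U, small U first (add the entries for U minus each lowest piece of U):
  |U|=1: {3}:1  {5}:1  {6}:1
  |U|=2: {1,3}:1  {2,5}:1  {3,5}:2  {3,6}:2  {4,6}:1  {5,6}:2
  |U|=3: {0,1,3}:1  {1,3,5}:3  {1,3,6}:3  {2,3,5}:3  {2,5,6}:3  {3,4,6}:3  {3,5,6}:6  {4,5,6}:3
  |U|=4: {0,1,3,5}:4  {0,1,3,6}:4  {1,2,3,5}:6  {1,3,4,6}:6  {1,3,5,6}:12  {2,3,5,6}:12  {2,4,5,6}:6  {3,4,5,6}:12
  |U|=5: {0,1,2,3,5}:10  {0,1,3,4,6}:10  {0,1,3,5,6}:20  {1,2,3,5,6}:30  {1,3,4,5,6}:30  {2,3,4,5,6}:30
  start at 0(e): 90
  start at 2(d): 60
  start at 4(f): 60
sum over floor = 210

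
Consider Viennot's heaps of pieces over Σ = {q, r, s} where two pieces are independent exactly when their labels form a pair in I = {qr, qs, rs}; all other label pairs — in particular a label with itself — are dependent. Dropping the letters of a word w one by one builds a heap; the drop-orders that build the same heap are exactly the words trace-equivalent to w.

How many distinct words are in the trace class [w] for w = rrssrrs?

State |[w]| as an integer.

0(r) covers ∅
1(r) covers 0:r
2(s) covers ∅
3(s) covers 2:s
4(r) covers 1:r
5(r) covers 4:r
6(s) covers 3:s
floor of heap: 0:r, 2:s
completions by unplaced set U, small U first (add the entries for U minus each lowest piece of U):
  |U|=1: {5}:1  {6}:1
  |U|=2: {3,6}:1  {4,5}:1  {5,6}:2
  |U|=3: {1,4,5}:1  {2,3,6}:1  {3,5,6}:3  {4,5,6}:3
  |U|=4: {0,1,4,5}:1  {1,4,5,6}:4  {2,3,5,6}:4  {3,4,5,6}:6
  |U|=5: {0,1,4,5,6}:5  {1,3,4,5,6}:10  {2,3,4,5,6}:10
  start at 0(r): 20
  start at 2(s): 15
sum over floor = 35

35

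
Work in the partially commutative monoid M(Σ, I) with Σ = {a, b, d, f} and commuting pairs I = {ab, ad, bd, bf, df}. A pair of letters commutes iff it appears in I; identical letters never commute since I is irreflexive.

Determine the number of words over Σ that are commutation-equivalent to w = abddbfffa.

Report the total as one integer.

756

drop 0:a onto floor
drop 1:b onto floor
drop 2:d onto floor
drop 3:d onto {2:d}
drop 4:b onto {1:b}
drop 5:f onto {0:a}
drop 6:f onto {5:f}
drop 7:f onto {6:f}
drop 8:a onto {7:f}
ground layer = {0:a, 1:b, 2:d}
drop-orders for the pieces not yet dropped (sum over which currently-grounded one goes next):
  1 to go: {3} 1  {4} 1  {8} 1
  2 to go: {1,4} 1  {2,3} 1  {3,4} 2  {3,8} 2  {4,8} 2  {7,8} 1
  3 to go: {1,3,4} 3  {1,4,8} 3  {2,3,4} 3  {2,3,8} 3  {3,4,8} 6  {3,7,8} 3  {4,7,8} 3  {6,7,8} 1
  4 to go: {1,2,3,4} 6  {1,3,4,8} 12  {1,4,7,8} 6  {2,3,4,8} 12  {2,3,7,8} 6  {3,4,7,8} 12  {3,6,7,8} 4  {4,6,7,8} 4  {5,6,7,8} 1
  5 to go: {0,5,6,7,8} 1  {1,2,3,4,8} 30  {1,3,4,7,8} 30  {1,4,6,7,8} 10  {2,3,4,7,8} 30  {2,3,6,7,8} 10  {3,4,6,7,8} 20  {3,5,6,7,8} 5  {4,5,6,7,8} 5
  6 to go: {0,3,5,6,7,8} 6  {0,4,5,6,7,8} 6  {1,2,3,4,7,8} 90  {1,3,4,6,7,8} 60  {1,4,5,6,7,8} 15  {2,3,4,6,7,8} 60  {2,3,5,6,7,8} 15  {3,4,5,6,7,8} 30
  7 to go: {0,1,4,5,6,7,8} 21  {0,2,3,5,6,7,8} 21  {0,3,4,5,6,7,8} 42  {1,2,3,4,6,7,8} 210  {1,3,4,5,6,7,8} 105  {2,3,4,5,6,7,8} 105
  if 0:a drops first: 420 orders
  if 1:b drops first: 168 orders
  if 2:d drops first: 168 orders
heap linearizations: 756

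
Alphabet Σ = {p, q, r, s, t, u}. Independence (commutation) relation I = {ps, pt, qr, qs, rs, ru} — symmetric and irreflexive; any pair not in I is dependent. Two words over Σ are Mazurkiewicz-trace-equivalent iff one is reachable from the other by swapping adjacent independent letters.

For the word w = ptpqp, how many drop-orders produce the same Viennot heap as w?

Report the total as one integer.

#0=p has no predecessor
#1=t has no predecessor
#2=p depends on [0:p]
#3=q depends on [1:t, 2:p]
#4=p depends on [3:q]
sources: [0:p, 1:t]
N(rest) = Σ N(rest − s) over sources s of rest; N(one piece) = 1:
  size 1 → [4]=1
  size 2 → [3,4]=1
  size 3 → [1,3,4]=1  [2,3,4]=1
  first=0(p) contributes 2
  first=1(t) contributes 1
|[w]| = 3

3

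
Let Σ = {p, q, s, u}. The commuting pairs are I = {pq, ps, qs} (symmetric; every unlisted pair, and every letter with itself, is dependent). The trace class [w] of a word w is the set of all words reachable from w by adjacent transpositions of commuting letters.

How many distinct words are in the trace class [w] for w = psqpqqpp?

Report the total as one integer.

piece 0:p — minimal
piece 1:s — minimal
piece 2:q — minimal
piece 3:p rests on {0:p}
piece 4:q rests on {2:q}
piece 5:q rests on {4:q}
piece 6:p rests on {3:p}
piece 7:p rests on {6:p}
minimal pieces: {0:p, 1:s, 2:q}
ways to finish when only these pieces remain (= sum over removing one remaining piece with nothing left below it):
  1 left: {1}→1  {5}→1  {7}→1
  2 left: {1,5}→2  {1,7}→2  {4,5}→1  {5,7}→2  {6,7}→1
  3 left: {1,4,5}→3  {1,5,7}→6  {1,6,7}→3  {2,4,5}→1  {3,6,7}→1  {4,5,7}→3  {5,6,7}→3
  4 left: {0,3,6,7}→1  {1,2,4,5}→4  {1,3,6,7}→4  {1,4,5,7}→12  {1,5,6,7}→12  {2,4,5,7}→4  {3,5,6,7}→4  {4,5,6,7}→6
  5 left: {0,1,3,6,7}→5  {0,3,5,6,7}→5  {1,2,4,5,7}→20  {1,3,5,6,7}→20  {1,4,5,6,7}→30  {2,4,5,6,7}→10  {3,4,5,6,7}→10
  6 left: {0,1,3,5,6,7}→30  {0,3,4,5,6,7}→15  {1,2,4,5,6,7}→60  {1,3,4,5,6,7}→60  {2,3,4,5,6,7}→20
  placing 0:p first → 140 extensions
  placing 1:s first → 35 extensions
  placing 2:q first → 105 extensions
total linear extensions = 280

280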